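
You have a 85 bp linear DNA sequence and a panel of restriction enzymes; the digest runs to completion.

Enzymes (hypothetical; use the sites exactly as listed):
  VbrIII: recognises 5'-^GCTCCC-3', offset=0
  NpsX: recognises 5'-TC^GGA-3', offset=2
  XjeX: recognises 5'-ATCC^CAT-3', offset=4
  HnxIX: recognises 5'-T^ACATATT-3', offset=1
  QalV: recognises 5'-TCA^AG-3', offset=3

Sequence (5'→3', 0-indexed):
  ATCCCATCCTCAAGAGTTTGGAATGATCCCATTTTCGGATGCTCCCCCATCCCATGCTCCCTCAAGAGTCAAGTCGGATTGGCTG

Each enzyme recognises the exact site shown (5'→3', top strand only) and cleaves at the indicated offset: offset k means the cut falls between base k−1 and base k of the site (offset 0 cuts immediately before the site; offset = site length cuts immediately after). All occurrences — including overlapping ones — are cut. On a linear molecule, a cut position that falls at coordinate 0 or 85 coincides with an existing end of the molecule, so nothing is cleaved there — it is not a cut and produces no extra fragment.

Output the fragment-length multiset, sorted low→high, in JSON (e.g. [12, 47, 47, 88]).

[3,4,4,4,7,7,8,9,10,12,17]

Per-enzyme occurrences:
  VbrIII GCTCCC/0: at [40, 55] ⇒ [40, 55]
  NpsX TCGGA/2: at [34, 73] ⇒ [36, 75]
  XjeX ATCCCAT/4: at [0, 25, 48] ⇒ [4, 29, 52]
  HnxIX (TACATATT, off=1): no sites
  QalV TCAAG/3: at [9, 61, 68] ⇒ [12, 64, 71]

Pooled cuts: [4, 12, 29, 36, 40, 52, 55, 64, 71, 75]

Fragments:
  [0,4): 4 bp
  [4,12): 8 bp
  [12,29): 17 bp
  [29,36): 7 bp
  [36,40): 4 bp
  [40,52): 12 bp
  [52,55): 3 bp
  [55,64): 9 bp
  [64,71): 7 bp
  [71,75): 4 bp
  [75,85): 10 bp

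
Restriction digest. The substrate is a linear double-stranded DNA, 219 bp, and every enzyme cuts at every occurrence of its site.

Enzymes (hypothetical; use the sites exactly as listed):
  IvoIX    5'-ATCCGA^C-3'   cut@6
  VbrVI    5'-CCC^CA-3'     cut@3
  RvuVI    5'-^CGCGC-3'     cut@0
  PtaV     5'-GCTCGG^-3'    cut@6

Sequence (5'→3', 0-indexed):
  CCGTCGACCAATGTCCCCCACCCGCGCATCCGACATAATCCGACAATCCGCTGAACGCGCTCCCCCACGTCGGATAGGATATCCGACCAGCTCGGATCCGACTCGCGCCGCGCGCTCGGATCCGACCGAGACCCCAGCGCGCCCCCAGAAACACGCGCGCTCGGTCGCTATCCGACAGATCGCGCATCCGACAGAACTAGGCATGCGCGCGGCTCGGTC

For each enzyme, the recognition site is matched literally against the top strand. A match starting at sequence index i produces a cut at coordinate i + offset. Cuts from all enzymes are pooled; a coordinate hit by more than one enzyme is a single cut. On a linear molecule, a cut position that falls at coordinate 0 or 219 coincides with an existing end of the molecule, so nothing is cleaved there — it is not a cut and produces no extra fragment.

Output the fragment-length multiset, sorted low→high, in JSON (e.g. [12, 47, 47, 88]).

Scan for sites:
  IvoIX ATCCGAC/6: at [27, 37, 80, 95, 119, 169, 185] ⇒ [33, 43, 86, 101, 125, 175, 191]
  VbrVI CCCCA/3: at [15, 62, 131, 142] ⇒ [18, 65, 134, 145]
  RvuVI CGCGC/0: at [22, 55, 103, 108, 110, 137, 153, 155, 180, 205] ⇒ [22, 55, 103, 108, 110, 137, 153, 155, 180, 205]
  PtaV GCTCGG/6: at [89, 113, 158, 211] ⇒ [95, 119, 164, 217]

Pooled cuts: [18, 22, 33, 43, 55, 65, 86, 95, 101, 103, 108, 110, 119, 125, 134, 137, 145, 153, 155, 164, 175, 180, 191, 205, 217]

Fragment lengths:
  [0,18): 18 bp
  [18,22): 4 bp
  [22,33): 11 bp
  [33,43): 10 bp
  [43,55): 12 bp
  [55,65): 10 bp
  [65,86): 21 bp
  [86,95): 9 bp
  [95,101): 6 bp
  [101,103): 2 bp
  [103,108): 5 bp
  [108,110): 2 bp
  [110,119): 9 bp
  [119,125): 6 bp
  [125,134): 9 bp
  [134,137): 3 bp
  [137,145): 8 bp
  [145,153): 8 bp
  [153,155): 2 bp
  [155,164): 9 bp
  [164,175): 11 bp
  [175,180): 5 bp
  [180,191): 11 bp
  [191,205): 14 bp
  [205,217): 12 bp
  [217,219): 2 bp

[2,2,2,2,3,4,5,5,6,6,8,8,9,9,9,9,10,10,11,11,11,12,12,14,18,21]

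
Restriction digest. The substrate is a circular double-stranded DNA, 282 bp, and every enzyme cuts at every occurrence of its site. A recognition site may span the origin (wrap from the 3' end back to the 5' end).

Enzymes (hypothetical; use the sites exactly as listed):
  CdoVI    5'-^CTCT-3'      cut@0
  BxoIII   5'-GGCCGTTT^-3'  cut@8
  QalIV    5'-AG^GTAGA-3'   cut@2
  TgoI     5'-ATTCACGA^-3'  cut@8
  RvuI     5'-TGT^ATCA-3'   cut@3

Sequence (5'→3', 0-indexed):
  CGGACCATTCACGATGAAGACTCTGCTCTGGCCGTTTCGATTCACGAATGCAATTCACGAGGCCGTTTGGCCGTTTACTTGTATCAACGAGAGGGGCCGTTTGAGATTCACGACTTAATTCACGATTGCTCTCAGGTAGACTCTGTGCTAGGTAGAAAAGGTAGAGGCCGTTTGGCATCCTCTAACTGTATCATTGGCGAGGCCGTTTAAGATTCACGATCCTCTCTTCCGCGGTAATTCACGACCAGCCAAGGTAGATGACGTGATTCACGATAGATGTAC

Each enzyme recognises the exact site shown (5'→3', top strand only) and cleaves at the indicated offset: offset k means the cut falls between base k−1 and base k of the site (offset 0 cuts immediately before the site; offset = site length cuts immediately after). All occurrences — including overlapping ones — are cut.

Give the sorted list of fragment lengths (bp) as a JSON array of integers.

Site scan:
  CdoVI CTCT/0: at [20, 25, 128, 140, 179, 221, 223] ⇒ [20, 25, 128, 140, 179, 221, 223]
  BxoIII GGCCGTTT/8: at [29, 60, 68, 94, 165, 200] ⇒ [37, 68, 76, 102, 173, 208]
  QalIV AGGTAGA/2: at [133, 149, 158, 251] ⇒ [135, 151, 160, 253]
  TgoI ATTCACGA/8: at [6, 39, 52, 105, 117, 211, 236, 265] ⇒ [14, 47, 60, 113, 125, 219, 244, 273]
  RvuI TGTATCA/3: at [79, 186] ⇒ [82, 189]

Pooled cuts: [14, 20, 25, 37, 47, 60, 68, 76, 82, 102, 113, 125, 128, 135, 140, 151, 160, 173, 179, 189, 208, 219, 221, 223, 244, 253, 273]

Fragment lengths:
  14→20: 6 bp
  20→25: 5 bp
  25→37: 12 bp
  37→47: 10 bp
  47→60: 13 bp
  60→68: 8 bp
  68→76: 8 bp
  76→82: 6 bp
  82→102: 20 bp
  102→113: 11 bp
  113→125: 12 bp
  125→128: 3 bp
  128→135: 7 bp
  135→140: 5 bp
  140→151: 11 bp
  151→160: 9 bp
  160→173: 13 bp
  173→179: 6 bp
  179→189: 10 bp
  189→208: 19 bp
  208→219: 11 bp
  219→221: 2 bp
  221→223: 2 bp
  223→244: 21 bp
  244→253: 9 bp
  253→273: 20 bp
  273→14 (wrap): 282-273+14 = 23 bp

[2,2,3,5,5,6,6,6,7,8,8,9,9,10,10,11,11,11,12,12,13,13,19,20,20,21,23]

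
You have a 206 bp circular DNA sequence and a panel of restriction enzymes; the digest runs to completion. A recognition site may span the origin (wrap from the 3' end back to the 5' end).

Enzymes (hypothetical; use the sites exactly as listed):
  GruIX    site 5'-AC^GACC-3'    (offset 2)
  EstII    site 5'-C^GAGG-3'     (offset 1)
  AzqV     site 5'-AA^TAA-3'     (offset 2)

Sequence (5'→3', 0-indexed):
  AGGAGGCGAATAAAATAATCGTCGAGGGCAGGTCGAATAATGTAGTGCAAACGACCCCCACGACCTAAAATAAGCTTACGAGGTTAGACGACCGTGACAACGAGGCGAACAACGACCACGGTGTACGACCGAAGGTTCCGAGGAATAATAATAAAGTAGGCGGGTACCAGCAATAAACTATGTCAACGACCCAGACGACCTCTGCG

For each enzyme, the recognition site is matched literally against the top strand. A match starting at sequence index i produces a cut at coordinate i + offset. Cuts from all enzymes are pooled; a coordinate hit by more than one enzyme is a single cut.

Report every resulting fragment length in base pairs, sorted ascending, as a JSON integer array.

Site scan:
  GruIX ACGACC/2: at [50, 59, 87, 111, 124, 185, 194] ⇒ [52, 61, 89, 113, 126, 187, 196]
  EstII CGAGG/1: at [22, 78, 100, 138, 204] ⇒ [23, 79, 101, 139, 205]
  AzqV AATAA/2: at [8, 13, 35, 68, 143, 146, 149, 171] ⇒ [10, 15, 37, 70, 145, 148, 151, 173]

Pooled cuts: [10, 15, 23, 37, 52, 61, 70, 79, 89, 101, 113, 126, 139, 145, 148, 151, 173, 187, 196, 205]

Fragment lengths:
  10→15: 5 bp
  15→23: 8 bp
  23→37: 14 bp
  37→52: 15 bp
  52→61: 9 bp
  61→70: 9 bp
  70→79: 9 bp
  79→89: 10 bp
  89→101: 12 bp
  101→113: 12 bp
  113→126: 13 bp
  126→139: 13 bp
  139→145: 6 bp
  145→148: 3 bp
  148→151: 3 bp
  151→173: 22 bp
  173→187: 14 bp
  187→196: 9 bp
  196→205: 9 bp
  205→10 (wrap): 206-205+10 = 11 bp

[3,3,5,6,8,9,9,9,9,9,10,11,12,12,13,13,14,14,15,22]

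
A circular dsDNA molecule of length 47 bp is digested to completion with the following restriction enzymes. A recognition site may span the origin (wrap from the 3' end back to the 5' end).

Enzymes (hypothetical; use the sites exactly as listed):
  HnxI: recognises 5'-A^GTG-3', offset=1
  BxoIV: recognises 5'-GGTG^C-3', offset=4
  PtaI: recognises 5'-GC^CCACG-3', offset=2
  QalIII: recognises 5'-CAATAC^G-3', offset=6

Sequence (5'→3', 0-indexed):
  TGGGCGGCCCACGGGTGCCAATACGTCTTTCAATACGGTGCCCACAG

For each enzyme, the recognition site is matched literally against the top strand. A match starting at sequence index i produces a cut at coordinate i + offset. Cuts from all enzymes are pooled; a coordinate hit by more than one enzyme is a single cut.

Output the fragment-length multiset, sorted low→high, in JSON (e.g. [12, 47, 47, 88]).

[4,6,7,9,9,12]

Per-enzyme occurrences:
  HnxI (AGTG, off=1): starts [45] → cuts [46]
  BxoIV (GGTGC, off=4): starts [13, 36] → cuts [17, 40]
  PtaI (GCCCACG, off=2): starts [6] → cuts [8]
  QalIII (CAATACG, off=6): starts [18, 30] → cuts [24, 36]

All cut coordinates (distinct, sorted): [8, 17, 24, 36, 40, 46]

Fragment lengths:
  8→17: 9 bp
  17→24: 7 bp
  24→36: 12 bp
  36→40: 4 bp
  40→46: 6 bp
  46→8 (wrap): 47-46+8 = 9 bp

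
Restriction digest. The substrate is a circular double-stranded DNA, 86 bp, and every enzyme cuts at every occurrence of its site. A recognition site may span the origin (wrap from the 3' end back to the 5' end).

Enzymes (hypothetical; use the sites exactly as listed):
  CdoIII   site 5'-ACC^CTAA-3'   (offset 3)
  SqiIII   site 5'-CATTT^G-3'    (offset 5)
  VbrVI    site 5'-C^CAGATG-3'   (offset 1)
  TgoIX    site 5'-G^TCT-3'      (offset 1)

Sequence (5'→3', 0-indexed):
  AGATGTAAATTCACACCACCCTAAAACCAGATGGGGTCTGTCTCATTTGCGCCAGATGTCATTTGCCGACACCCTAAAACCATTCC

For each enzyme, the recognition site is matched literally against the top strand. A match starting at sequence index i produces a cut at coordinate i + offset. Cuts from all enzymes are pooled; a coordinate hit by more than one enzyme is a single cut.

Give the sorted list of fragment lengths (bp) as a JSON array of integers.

[4,4,7,8,9,9,12,12,21]

Scan for sites:
  CdoIII ACCCTAA/3: at [17, 70] ⇒ [20, 73]
  SqiIII CATTTG/5: at [43, 59] ⇒ [48, 64]
  VbrVI CCAGATG/1: at [26, 51, 84] ⇒ [27, 52, 85]
  TgoIX GTCT/1: at [35, 39] ⇒ [36, 40]

Pooled cuts: [20, 27, 36, 40, 48, 52, 64, 73, 85]

Fragments:
  20→27: 7 bp
  27→36: 9 bp
  36→40: 4 bp
  40→48: 8 bp
  48→52: 4 bp
  52→64: 12 bp
  64→73: 9 bp
  73→85: 12 bp
  85→20 (wrap): 86-85+20 = 21 bp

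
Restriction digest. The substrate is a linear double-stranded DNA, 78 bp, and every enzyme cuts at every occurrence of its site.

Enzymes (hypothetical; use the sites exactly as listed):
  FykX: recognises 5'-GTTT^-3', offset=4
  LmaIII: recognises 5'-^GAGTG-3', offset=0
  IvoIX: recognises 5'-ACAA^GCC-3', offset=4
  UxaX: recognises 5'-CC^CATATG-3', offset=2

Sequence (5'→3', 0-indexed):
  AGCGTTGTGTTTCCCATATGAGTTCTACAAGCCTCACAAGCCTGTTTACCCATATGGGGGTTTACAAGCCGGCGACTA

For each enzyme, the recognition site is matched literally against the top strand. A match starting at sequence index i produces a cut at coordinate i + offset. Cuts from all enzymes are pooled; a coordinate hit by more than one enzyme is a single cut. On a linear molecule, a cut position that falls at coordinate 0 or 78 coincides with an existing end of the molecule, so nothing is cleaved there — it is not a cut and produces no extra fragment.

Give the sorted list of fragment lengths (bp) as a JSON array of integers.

Scan for sites:
  FykX (GTTT, off=4): starts [8, 43, 59] → cuts [12, 47, 63]
  LmaIII (GAGTG, off=0): no sites
  IvoIX (ACAAGCC, off=4): starts [26, 35, 63] → cuts [30, 39, 67]
  UxaX (CCCATATG, off=2): starts [12, 48] → cuts [14, 50]

Pooled cuts: [12, 14, 30, 39, 47, 50, 63, 67]

Fragments:
  [0,12): 12 bp
  [12,14): 2 bp
  [14,30): 16 bp
  [30,39): 9 bp
  [39,47): 8 bp
  [47,50): 3 bp
  [50,63): 13 bp
  [63,67): 4 bp
  [67,78): 11 bp

[2,3,4,8,9,11,12,13,16]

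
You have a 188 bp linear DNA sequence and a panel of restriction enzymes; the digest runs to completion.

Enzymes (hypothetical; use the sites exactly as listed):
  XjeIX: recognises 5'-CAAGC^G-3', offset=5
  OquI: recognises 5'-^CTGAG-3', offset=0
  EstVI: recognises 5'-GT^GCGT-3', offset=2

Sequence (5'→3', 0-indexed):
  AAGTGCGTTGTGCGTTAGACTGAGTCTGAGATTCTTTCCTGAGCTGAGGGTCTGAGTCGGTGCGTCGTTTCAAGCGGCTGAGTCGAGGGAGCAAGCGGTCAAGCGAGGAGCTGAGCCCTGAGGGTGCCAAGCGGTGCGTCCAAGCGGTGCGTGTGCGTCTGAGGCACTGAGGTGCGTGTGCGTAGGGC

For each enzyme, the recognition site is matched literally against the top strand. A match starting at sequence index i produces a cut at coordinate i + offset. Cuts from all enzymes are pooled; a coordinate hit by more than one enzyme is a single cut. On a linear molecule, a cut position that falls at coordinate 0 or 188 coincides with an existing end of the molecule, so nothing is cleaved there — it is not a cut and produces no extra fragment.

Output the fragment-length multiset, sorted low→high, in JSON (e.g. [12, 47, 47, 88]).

[2,3,3,4,4,5,6,6,6,6,7,7,7,8,8,8,8,9,10,10,13,14,15,19]

Site scan:
  XjeIX CAAGCG/5: at [70, 91, 99, 127, 140] ⇒ [75, 96, 104, 132, 145]
  OquI CTGAG/0: at [19, 25, 38, 43, 51, 77, 110, 117, 158, 166] ⇒ [19, 25, 38, 43, 51, 77, 110, 117, 158, 166]
  EstVI GTGCGT/2: at [2, 9, 59, 133, 146, 152, 171, 177] ⇒ [4, 11, 61, 135, 148, 154, 173, 179]

All cut coordinates (distinct, sorted): [4, 11, 19, 25, 38, 43, 51, 61, 75, 77, 96, 104, 110, 117, 132, 135, 145, 148, 154, 158, 166, 173, 179]

Fragment lengths:
  [0,4): 4 bp
  [4,11): 7 bp
  [11,19): 8 bp
  [19,25): 6 bp
  [25,38): 13 bp
  [38,43): 5 bp
  [43,51): 8 bp
  [51,61): 10 bp
  [61,75): 14 bp
  [75,77): 2 bp
  [77,96): 19 bp
  [96,104): 8 bp
  [104,110): 6 bp
  [110,117): 7 bp
  [117,132): 15 bp
  [132,135): 3 bp
  [135,145): 10 bp
  [145,148): 3 bp
  [148,154): 6 bp
  [154,158): 4 bp
  [158,166): 8 bp
  [166,173): 7 bp
  [173,179): 6 bp
  [179,188): 9 bp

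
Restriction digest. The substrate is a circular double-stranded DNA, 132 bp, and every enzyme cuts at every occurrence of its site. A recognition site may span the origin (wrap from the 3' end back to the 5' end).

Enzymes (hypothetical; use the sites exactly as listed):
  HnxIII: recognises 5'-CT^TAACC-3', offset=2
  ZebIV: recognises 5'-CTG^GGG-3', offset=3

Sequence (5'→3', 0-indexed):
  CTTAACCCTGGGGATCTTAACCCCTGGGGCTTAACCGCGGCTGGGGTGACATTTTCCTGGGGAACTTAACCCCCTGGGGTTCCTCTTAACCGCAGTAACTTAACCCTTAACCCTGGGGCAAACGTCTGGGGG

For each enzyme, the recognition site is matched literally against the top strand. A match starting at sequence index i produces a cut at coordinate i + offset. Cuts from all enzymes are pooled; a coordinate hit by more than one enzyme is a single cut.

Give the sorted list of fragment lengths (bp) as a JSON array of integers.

Site scan:
  HnxIII (CTTAACC, off=2): starts [0, 15, 29, 64, 84, 98, 105] → cuts [2, 17, 31, 66, 86, 100, 107]
  ZebIV (CTGGGG, off=3): starts [7, 23, 40, 56, 73, 112, 125] → cuts [10, 26, 43, 59, 76, 115, 128]

Pooled cuts: [2, 10, 17, 26, 31, 43, 59, 66, 76, 86, 100, 107, 115, 128]

Fragments:
  2→10: 8 bp
  10→17: 7 bp
  17→26: 9 bp
  26→31: 5 bp
  31→43: 12 bp
  43→59: 16 bp
  59→66: 7 bp
  66→76: 10 bp
  76→86: 10 bp
  86→100: 14 bp
  100→107: 7 bp
  107→115: 8 bp
  115→128: 13 bp
  128→2 (wrap): 132-128+2 = 6 bp

[5,6,7,7,7,8,8,9,10,10,12,13,14,16]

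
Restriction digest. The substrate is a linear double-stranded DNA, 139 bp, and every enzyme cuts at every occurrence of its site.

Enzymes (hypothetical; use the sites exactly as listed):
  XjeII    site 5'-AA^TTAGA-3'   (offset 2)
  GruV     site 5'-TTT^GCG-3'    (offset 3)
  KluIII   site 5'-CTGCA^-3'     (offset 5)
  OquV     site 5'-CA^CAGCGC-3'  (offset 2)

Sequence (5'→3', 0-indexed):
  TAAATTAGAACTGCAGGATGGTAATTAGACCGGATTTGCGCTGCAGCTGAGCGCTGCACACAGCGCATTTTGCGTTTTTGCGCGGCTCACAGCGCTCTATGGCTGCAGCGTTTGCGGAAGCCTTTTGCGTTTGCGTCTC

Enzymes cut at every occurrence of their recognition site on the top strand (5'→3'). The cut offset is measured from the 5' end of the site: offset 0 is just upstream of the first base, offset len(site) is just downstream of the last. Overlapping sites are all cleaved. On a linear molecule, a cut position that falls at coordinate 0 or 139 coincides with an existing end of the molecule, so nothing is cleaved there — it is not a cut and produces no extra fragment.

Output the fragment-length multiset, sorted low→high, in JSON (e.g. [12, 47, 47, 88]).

Per-enzyme occurrences:
  XjeII AATTAGA/2: at [2, 22] ⇒ [4, 24]
  GruV TTTGCG/3: at [34, 68, 76, 110, 123, 129] ⇒ [37, 71, 79, 113, 126, 132]
  KluIII CTGCA/5: at [10, 40, 53, 102] ⇒ [15, 45, 58, 107]
  OquV CACAGCGC/2: at [58, 87] ⇒ [60, 89]

All cut coordinates (distinct, sorted): [4, 15, 24, 37, 45, 58, 60, 71, 79, 89, 107, 113, 126, 132]

Fragments:
  [0,4): 4 bp
  [4,15): 11 bp
  [15,24): 9 bp
  [24,37): 13 bp
  [37,45): 8 bp
  [45,58): 13 bp
  [58,60): 2 bp
  [60,71): 11 bp
  [71,79): 8 bp
  [79,89): 10 bp
  [89,107): 18 bp
  [107,113): 6 bp
  [113,126): 13 bp
  [126,132): 6 bp
  [132,139): 7 bp

[2,4,6,6,7,8,8,9,10,11,11,13,13,13,18]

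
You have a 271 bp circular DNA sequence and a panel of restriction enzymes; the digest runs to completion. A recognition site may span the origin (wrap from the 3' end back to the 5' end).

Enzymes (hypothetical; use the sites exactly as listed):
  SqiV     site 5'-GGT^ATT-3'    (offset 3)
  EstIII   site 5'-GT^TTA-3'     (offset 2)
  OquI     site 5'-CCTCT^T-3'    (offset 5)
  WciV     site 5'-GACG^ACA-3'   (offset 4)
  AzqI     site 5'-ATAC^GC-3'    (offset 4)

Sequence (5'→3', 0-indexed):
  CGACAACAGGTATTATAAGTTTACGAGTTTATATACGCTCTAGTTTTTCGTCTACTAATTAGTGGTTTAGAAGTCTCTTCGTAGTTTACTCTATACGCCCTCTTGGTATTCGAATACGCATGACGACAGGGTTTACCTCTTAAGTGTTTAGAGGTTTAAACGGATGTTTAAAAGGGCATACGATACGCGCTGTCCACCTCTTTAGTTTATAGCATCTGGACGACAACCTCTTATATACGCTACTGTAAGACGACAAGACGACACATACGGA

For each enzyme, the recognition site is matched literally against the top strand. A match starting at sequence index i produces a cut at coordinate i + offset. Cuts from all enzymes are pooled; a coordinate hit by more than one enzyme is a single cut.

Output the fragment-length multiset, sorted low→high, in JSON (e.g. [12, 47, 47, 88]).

Site scan:
  SqiV (GGTATT, off=3): starts [8, 104] → cuts [11, 107]
  EstIII (GTTTA, off=2): starts [18, 26, 64, 83, 130, 145, 153, 165, 204] → cuts [20, 28, 66, 85, 132, 147, 155, 167, 206]
  OquI (CCTCTT, off=5): starts [98, 135, 196, 226] → cuts [103, 140, 201, 231]
  WciV (GACGACA, off=4): starts [121, 218, 248, 256, 269] → cuts [2, 125, 222, 252, 260]
  AzqI (ATACGC, off=4): starts [32, 92, 113, 182, 234] → cuts [36, 96, 117, 186, 238]

Pooled cuts: [2, 11, 20, 28, 36, 66, 85, 96, 103, 107, 117, 125, 132, 140, 147, 155, 167, 186, 201, 206, 222, 231, 238, 252, 260]

Fragments:
  2→11: 9 bp
  11→20: 9 bp
  20→28: 8 bp
  28→36: 8 bp
  36→66: 30 bp
  66→85: 19 bp
  85→96: 11 bp
  96→103: 7 bp
  103→107: 4 bp
  107→117: 10 bp
  117→125: 8 bp
  125→132: 7 bp
  132→140: 8 bp
  140→147: 7 bp
  147→155: 8 bp
  155→167: 12 bp
  167→186: 19 bp
  186→201: 15 bp
  201→206: 5 bp
  206→222: 16 bp
  222→231: 9 bp
  231→238: 7 bp
  238→252: 14 bp
  252→260: 8 bp
  260→2 (wrap): 271-260+2 = 13 bp

[4,5,7,7,7,7,8,8,8,8,8,8,9,9,9,10,11,12,13,14,15,16,19,19,30]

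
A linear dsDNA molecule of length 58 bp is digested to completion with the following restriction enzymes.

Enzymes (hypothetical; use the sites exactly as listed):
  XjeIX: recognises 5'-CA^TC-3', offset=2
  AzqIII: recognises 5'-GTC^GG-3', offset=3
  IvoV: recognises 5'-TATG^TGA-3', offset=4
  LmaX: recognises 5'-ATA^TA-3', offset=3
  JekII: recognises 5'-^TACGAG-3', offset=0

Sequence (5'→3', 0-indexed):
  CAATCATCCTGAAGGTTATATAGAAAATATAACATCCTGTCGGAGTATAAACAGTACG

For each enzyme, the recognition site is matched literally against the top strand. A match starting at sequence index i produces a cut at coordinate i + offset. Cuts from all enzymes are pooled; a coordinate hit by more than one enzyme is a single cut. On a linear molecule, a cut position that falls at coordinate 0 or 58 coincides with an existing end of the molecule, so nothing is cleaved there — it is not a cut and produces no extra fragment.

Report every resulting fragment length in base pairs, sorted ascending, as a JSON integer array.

[5,6,7,9,14,17]

Scan for sites:
  XjeIX CATC/2: at [4, 32] ⇒ [6, 34]
  AzqIII GTCGG/3: at [38] ⇒ [41]
  IvoV (TATGTGA, off=4): no sites
  LmaX ATATA/3: at [17, 26] ⇒ [20, 29]
  JekII (TACGAG, off=0): no sites

All cut coordinates (distinct, sorted): [6, 20, 29, 34, 41]

Fragment lengths:
  [0,6): 6 bp
  [6,20): 14 bp
  [20,29): 9 bp
  [29,34): 5 bp
  [34,41): 7 bp
  [41,58): 17 bp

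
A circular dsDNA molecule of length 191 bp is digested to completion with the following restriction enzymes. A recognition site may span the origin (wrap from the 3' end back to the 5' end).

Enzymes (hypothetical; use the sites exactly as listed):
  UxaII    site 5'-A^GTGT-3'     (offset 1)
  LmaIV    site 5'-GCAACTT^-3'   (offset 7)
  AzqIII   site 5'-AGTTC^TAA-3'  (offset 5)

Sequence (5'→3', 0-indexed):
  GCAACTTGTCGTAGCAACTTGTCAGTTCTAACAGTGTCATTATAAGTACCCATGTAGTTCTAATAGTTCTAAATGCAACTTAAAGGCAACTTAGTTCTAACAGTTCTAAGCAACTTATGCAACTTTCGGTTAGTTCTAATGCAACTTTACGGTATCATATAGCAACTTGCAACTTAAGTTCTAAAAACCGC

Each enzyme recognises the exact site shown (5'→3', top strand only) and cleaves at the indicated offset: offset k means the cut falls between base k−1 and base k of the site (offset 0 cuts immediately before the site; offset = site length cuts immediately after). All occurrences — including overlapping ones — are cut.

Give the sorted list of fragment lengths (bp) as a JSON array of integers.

Scan for sites:
  UxaII (AGTGT, off=1): starts [32] → cuts [33]
  LmaIV (GCAACTT, off=7): starts [0, 13, 74, 85, 109, 118, 140, 161, 168] → cuts [7, 20, 81, 92, 116, 125, 147, 168, 175]
  AzqIII (AGTTCTAA, off=5): starts [23, 55, 64, 92, 101, 131, 176] → cuts [28, 60, 69, 97, 106, 136, 181]

Pooled cuts: [7, 20, 28, 33, 60, 69, 81, 92, 97, 106, 116, 125, 136, 147, 168, 175, 181]

Fragments:
  7→20: 13 bp
  20→28: 8 bp
  28→33: 5 bp
  33→60: 27 bp
  60→69: 9 bp
  69→81: 12 bp
  81→92: 11 bp
  92→97: 5 bp
  97→106: 9 bp
  106→116: 10 bp
  116→125: 9 bp
  125→136: 11 bp
  136→147: 11 bp
  147→168: 21 bp
  168→175: 7 bp
  175→181: 6 bp
  181→7 (wrap): 191-181+7 = 17 bp

[5,5,6,7,8,9,9,9,10,11,11,11,12,13,17,21,27]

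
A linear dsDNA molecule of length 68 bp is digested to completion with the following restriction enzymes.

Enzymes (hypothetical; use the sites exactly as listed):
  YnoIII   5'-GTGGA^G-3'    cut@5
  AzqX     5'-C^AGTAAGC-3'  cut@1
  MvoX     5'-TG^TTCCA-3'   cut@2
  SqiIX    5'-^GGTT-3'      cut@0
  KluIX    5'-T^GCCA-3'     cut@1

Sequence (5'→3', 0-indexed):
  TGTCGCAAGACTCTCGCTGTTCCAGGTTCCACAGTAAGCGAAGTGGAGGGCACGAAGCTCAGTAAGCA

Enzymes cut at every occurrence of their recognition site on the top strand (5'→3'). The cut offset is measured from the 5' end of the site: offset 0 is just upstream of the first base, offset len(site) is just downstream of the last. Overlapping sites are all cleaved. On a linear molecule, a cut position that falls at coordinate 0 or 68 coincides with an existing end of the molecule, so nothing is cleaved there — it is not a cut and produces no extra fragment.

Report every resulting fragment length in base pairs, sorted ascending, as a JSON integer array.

Site scan:
  YnoIII GTGGAG/5: at [42] ⇒ [47]
  AzqX CAGTAAGC/1: at [31, 59] ⇒ [32, 60]
  MvoX TGTTCCA/2: at [17] ⇒ [19]
  SqiIX GGTT/0: at [24] ⇒ [24]
  KluIX (TGCCA, off=1): no sites

Pooled cuts: [19, 24, 32, 47, 60]

Fragments:
  [0,19): 19 bp
  [19,24): 5 bp
  [24,32): 8 bp
  [32,47): 15 bp
  [47,60): 13 bp
  [60,68): 8 bp

[5,8,8,13,15,19]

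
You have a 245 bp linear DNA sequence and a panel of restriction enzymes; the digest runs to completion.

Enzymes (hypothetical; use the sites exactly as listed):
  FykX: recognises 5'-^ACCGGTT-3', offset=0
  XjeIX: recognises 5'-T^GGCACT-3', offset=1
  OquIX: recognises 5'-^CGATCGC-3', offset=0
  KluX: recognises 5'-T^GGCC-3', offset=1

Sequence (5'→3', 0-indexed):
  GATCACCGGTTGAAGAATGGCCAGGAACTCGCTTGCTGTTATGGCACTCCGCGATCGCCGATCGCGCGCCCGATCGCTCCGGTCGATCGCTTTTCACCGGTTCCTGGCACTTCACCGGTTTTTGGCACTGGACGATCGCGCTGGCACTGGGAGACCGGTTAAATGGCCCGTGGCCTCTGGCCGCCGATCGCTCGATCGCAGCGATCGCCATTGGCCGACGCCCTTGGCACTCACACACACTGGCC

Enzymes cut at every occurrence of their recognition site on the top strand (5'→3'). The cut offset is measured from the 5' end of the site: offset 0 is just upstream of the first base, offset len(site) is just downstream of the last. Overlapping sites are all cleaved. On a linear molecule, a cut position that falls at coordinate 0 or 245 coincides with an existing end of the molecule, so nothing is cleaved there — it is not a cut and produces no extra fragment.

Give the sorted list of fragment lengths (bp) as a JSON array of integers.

Per-enzyme occurrences:
  FykX (ACCGGTT, off=0): starts [4, 95, 113, 153] → cuts [4, 95, 113, 153]
  XjeIX (TGGCACT, off=1): starts [41, 104, 122, 141, 224] → cuts [42, 105, 123, 142, 225]
  OquIX (CGATCGC, off=0): starts [51, 58, 70, 83, 132, 184, 192, 201] → cuts [51, 58, 70, 83, 132, 184, 192, 201]
  KluX (TGGCC, off=1): starts [17, 163, 170, 177, 211, 240] → cuts [18, 164, 171, 178, 212, 241]

All cut coordinates (distinct, sorted): [4, 18, 42, 51, 58, 70, 83, 95, 105, 113, 123, 132, 142, 153, 164, 171, 178, 184, 192, 201, 212, 225, 241]

Fragments:
  [0,4): 4 bp
  [4,18): 14 bp
  [18,42): 24 bp
  [42,51): 9 bp
  [51,58): 7 bp
  [58,70): 12 bp
  [70,83): 13 bp
  [83,95): 12 bp
  [95,105): 10 bp
  [105,113): 8 bp
  [113,123): 10 bp
  [123,132): 9 bp
  [132,142): 10 bp
  [142,153): 11 bp
  [153,164): 11 bp
  [164,171): 7 bp
  [171,178): 7 bp
  [178,184): 6 bp
  [184,192): 8 bp
  [192,201): 9 bp
  [201,212): 11 bp
  [212,225): 13 bp
  [225,241): 16 bp
  [241,245): 4 bp

[4,4,6,7,7,7,8,8,9,9,9,10,10,10,11,11,11,12,12,13,13,14,16,24]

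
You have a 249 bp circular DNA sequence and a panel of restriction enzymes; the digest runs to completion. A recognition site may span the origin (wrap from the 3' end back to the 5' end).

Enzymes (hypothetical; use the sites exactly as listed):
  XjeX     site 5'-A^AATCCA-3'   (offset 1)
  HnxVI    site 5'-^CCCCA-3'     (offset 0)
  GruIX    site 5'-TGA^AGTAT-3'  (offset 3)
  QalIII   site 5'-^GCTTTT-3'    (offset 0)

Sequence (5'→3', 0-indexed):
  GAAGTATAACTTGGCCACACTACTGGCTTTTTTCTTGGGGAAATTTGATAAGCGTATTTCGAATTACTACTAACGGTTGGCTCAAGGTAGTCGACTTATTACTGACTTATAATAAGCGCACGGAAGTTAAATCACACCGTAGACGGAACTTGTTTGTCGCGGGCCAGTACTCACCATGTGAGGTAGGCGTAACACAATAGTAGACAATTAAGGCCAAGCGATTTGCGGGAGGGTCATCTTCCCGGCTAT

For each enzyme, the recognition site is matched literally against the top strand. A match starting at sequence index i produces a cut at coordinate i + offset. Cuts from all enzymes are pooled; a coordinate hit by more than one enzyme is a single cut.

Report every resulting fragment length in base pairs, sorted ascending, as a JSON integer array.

[23,226]

Site scan:
  XjeX (AAATCCA, off=1): no sites
  HnxVI (CCCCA, off=0): no sites
  GruIX TGAAGTAT/3: at [248] ⇒ [2]
  QalIII GCTTTT/0: at [25] ⇒ [25]

All cut coordinates (distinct, sorted): [2, 25]

Fragments:
  2→25: 23 bp
  25→2 (wrap): 249-25+2 = 226 bp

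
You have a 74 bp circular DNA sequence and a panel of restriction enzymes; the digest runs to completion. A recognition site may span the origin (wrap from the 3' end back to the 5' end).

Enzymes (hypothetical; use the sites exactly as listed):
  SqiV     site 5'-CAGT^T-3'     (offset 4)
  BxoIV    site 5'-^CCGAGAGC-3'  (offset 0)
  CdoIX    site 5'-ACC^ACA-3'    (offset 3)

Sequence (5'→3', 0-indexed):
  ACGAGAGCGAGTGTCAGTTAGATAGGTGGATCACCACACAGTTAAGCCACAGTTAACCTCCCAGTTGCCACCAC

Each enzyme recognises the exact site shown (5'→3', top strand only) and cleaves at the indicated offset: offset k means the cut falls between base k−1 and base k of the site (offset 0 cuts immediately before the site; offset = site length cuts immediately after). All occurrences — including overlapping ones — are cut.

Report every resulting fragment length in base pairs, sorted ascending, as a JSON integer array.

[7,7,11,12,17,20]

Site scan:
  SqiV (CAGTT, off=4): starts [14, 38, 49, 61] → cuts [18, 42, 53, 65]
  BxoIV (CCGAGAGC, off=0): no sites
  CdoIX (ACCACA, off=3): starts [32, 69] → cuts [35, 72]

All cut coordinates (distinct, sorted): [18, 35, 42, 53, 65, 72]

Fragments:
  18→35: 17 bp
  35→42: 7 bp
  42→53: 11 bp
  53→65: 12 bp
  65→72: 7 bp
  72→18 (wrap): 74-72+18 = 20 bp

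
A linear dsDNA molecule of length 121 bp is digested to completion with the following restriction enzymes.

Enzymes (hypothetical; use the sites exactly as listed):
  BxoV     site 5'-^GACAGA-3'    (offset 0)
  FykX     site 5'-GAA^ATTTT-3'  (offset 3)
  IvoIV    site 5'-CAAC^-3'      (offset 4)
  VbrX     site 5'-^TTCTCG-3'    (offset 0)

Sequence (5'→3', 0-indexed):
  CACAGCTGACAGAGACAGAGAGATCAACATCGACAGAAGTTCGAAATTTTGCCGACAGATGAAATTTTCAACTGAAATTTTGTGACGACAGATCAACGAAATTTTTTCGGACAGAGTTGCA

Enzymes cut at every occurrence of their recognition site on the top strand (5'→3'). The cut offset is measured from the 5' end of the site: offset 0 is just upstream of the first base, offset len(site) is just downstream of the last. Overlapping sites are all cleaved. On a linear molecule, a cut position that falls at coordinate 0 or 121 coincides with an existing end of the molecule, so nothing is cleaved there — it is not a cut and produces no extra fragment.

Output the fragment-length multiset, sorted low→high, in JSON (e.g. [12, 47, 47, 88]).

Scan for sites:
  BxoV (GACAGA, off=0): starts [7, 13, 31, 53, 86, 109] → cuts [7, 13, 31, 53, 86, 109]
  FykX (GAAATTTT, off=3): starts [42, 60, 73, 97] → cuts [45, 63, 76, 100]
  IvoIV (CAAC, off=4): starts [24, 68, 93] → cuts [28, 72, 97]
  VbrX (TTCTCG, off=0): no sites

All cut coordinates (distinct, sorted): [7, 13, 28, 31, 45, 53, 63, 72, 76, 86, 97, 100, 109]

Fragment lengths:
  [0,7): 7 bp
  [7,13): 6 bp
  [13,28): 15 bp
  [28,31): 3 bp
  [31,45): 14 bp
  [45,53): 8 bp
  [53,63): 10 bp
  [63,72): 9 bp
  [72,76): 4 bp
  [76,86): 10 bp
  [86,97): 11 bp
  [97,100): 3 bp
  [100,109): 9 bp
  [109,121): 12 bp

[3,3,4,6,7,8,9,9,10,10,11,12,14,15]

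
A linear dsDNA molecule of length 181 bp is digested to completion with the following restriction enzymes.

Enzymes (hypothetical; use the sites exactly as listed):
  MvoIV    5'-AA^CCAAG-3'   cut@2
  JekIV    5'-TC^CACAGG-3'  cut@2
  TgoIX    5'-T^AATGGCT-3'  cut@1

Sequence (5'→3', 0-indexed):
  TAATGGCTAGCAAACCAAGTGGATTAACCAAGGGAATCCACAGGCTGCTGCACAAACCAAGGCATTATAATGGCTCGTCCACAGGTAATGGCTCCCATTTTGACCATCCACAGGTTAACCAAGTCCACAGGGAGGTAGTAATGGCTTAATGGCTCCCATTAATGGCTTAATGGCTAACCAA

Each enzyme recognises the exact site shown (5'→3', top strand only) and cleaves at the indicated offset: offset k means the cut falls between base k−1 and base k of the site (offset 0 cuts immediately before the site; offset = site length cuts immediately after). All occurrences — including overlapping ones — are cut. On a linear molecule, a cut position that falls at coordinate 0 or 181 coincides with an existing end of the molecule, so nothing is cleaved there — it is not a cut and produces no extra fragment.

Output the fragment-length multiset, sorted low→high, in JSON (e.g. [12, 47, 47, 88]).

Site scan:
  MvoIV (AACCAAG, off=2): starts [12, 25, 54, 116] → cuts [14, 27, 56, 118]
  JekIV (TCCACAGG, off=2): starts [36, 77, 106, 123] → cuts [38, 79, 108, 125]
  TgoIX (TAATGGCT, off=1): starts [0, 67, 85, 138, 146, 159, 167] → cuts [1, 68, 86, 139, 147, 160, 168]

All cut coordinates (distinct, sorted): [1, 14, 27, 38, 56, 68, 79, 86, 108, 118, 125, 139, 147, 160, 168]

Fragment lengths:
  [0,1): 1 bp
  [1,14): 13 bp
  [14,27): 13 bp
  [27,38): 11 bp
  [38,56): 18 bp
  [56,68): 12 bp
  [68,79): 11 bp
  [79,86): 7 bp
  [86,108): 22 bp
  [108,118): 10 bp
  [118,125): 7 bp
  [125,139): 14 bp
  [139,147): 8 bp
  [147,160): 13 bp
  [160,168): 8 bp
  [168,181): 13 bp

[1,7,7,8,8,10,11,11,12,13,13,13,13,14,18,22]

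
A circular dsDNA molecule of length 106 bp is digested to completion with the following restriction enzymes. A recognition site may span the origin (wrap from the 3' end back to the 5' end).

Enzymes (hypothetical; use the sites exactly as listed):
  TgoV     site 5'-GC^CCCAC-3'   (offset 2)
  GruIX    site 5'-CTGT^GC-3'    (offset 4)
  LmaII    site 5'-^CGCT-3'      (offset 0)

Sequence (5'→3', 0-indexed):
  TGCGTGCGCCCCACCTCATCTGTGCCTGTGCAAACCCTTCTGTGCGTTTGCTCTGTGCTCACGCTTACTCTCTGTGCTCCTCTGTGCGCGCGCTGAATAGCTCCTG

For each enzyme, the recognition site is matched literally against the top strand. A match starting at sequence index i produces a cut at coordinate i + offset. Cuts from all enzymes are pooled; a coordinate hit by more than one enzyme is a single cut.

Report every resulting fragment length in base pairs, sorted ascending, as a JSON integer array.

[5,5,6,8,10,13,14,14,14,17]

Scan for sites:
  TgoV (GCCCCAC, off=2): starts [7] → cuts [9]
  GruIX (CTGTGC, off=4): starts [19, 25, 39, 52, 71, 81, 103] → cuts [1, 23, 29, 43, 56, 75, 85]
  LmaII (CGCT, off=0): starts [61, 90] → cuts [61, 90]

Pooled cuts: [1, 9, 23, 29, 43, 56, 61, 75, 85, 90]

Fragments:
  1→9: 8 bp
  9→23: 14 bp
  23→29: 6 bp
  29→43: 14 bp
  43→56: 13 bp
  56→61: 5 bp
  61→75: 14 bp
  75→85: 10 bp
  85→90: 5 bp
  90→1 (wrap): 106-90+1 = 17 bp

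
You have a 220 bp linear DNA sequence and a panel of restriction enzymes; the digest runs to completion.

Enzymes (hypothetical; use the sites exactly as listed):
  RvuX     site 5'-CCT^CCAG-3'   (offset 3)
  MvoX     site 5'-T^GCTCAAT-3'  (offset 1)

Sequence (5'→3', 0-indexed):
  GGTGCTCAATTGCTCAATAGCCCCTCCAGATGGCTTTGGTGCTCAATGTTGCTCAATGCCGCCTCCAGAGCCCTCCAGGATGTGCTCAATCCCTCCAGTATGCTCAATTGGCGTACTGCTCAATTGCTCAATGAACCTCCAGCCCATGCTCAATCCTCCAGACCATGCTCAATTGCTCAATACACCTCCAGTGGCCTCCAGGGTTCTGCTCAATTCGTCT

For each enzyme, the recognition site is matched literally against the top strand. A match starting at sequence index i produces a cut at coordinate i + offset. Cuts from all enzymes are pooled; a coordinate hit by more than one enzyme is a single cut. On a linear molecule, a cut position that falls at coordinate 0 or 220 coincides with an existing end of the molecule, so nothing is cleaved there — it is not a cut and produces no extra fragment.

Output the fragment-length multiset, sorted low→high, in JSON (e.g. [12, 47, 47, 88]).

[3,7,8,8,8,9,9,9,10,10,10,10,10,11,13,13,13,14,14,15,16]

Per-enzyme occurrences:
  RvuX (CCTCCAG, off=3): starts [22, 61, 71, 91, 135, 154, 184, 194] → cuts [25, 64, 74, 94, 138, 157, 187, 197]
  MvoX (TGCTCAAT, off=1): starts [2, 10, 39, 49, 82, 100, 116, 124, 146, 165, 173, 206] → cuts [3, 11, 40, 50, 83, 101, 117, 125, 147, 166, 174, 207]

All cut coordinates (distinct, sorted): [3, 11, 25, 40, 50, 64, 74, 83, 94, 101, 117, 125, 138, 147, 157, 166, 174, 187, 197, 207]

Fragment lengths:
  [0,3): 3 bp
  [3,11): 8 bp
  [11,25): 14 bp
  [25,40): 15 bp
  [40,50): 10 bp
  [50,64): 14 bp
  [64,74): 10 bp
  [74,83): 9 bp
  [83,94): 11 bp
  [94,101): 7 bp
  [101,117): 16 bp
  [117,125): 8 bp
  [125,138): 13 bp
  [138,147): 9 bp
  [147,157): 10 bp
  [157,166): 9 bp
  [166,174): 8 bp
  [174,187): 13 bp
  [187,197): 10 bp
  [197,207): 10 bp
  [207,220): 13 bp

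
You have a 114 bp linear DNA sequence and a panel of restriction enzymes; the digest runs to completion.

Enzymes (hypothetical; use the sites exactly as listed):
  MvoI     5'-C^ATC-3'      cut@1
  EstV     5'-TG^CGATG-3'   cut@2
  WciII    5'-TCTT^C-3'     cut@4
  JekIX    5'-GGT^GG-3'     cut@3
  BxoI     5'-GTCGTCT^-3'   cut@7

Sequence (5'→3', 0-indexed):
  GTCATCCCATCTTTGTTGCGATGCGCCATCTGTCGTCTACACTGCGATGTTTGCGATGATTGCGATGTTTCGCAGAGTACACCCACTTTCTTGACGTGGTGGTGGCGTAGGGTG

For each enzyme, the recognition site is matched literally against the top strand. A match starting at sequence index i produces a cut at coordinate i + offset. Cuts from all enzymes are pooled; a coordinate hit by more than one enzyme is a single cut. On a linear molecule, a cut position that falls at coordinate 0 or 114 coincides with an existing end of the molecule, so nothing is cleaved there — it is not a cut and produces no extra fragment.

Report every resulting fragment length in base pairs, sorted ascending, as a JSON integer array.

Per-enzyme occurrences:
  MvoI CATC/1: at [2, 7, 26] ⇒ [3, 8, 27]
  EstV TGCGATG/2: at [16, 42, 51, 60] ⇒ [18, 44, 53, 62]
  WciII (TCTTC, off=4): no sites
  JekIX GGTGG/3: at [97, 100] ⇒ [100, 103]
  BxoI GTCGTCT/7: at [31] ⇒ [38]

Pooled cuts: [3, 8, 18, 27, 38, 44, 53, 62, 100, 103]

Fragments:
  [0,3): 3 bp
  [3,8): 5 bp
  [8,18): 10 bp
  [18,27): 9 bp
  [27,38): 11 bp
  [38,44): 6 bp
  [44,53): 9 bp
  [53,62): 9 bp
  [62,100): 38 bp
  [100,103): 3 bp
  [103,114): 11 bp

[3,3,5,6,9,9,9,10,11,11,38]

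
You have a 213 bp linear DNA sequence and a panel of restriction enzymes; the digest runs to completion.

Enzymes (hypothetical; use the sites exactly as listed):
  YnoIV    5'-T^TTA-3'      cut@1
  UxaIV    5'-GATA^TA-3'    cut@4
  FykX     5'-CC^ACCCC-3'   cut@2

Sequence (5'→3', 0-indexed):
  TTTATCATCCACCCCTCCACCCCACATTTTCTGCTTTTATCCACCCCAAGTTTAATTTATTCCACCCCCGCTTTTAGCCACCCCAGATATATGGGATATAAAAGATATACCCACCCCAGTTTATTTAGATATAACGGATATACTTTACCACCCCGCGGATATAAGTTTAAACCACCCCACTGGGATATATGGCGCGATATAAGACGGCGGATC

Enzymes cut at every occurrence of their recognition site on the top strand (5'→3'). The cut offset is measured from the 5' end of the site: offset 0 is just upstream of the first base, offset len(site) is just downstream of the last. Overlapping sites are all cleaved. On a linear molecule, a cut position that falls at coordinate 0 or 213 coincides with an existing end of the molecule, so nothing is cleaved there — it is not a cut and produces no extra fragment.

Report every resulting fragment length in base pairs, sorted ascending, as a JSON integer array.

Per-enzyme occurrences:
  YnoIV (TTTA, off=1): starts [0, 35, 50, 55, 72, 119, 123, 143, 165] → cuts [1, 36, 51, 56, 73, 120, 124, 144, 166]
  UxaIV (GATATA, off=4): starts [85, 94, 103, 127, 136, 157, 183, 195] → cuts [89, 98, 107, 131, 140, 161, 187, 199]
  FykX (CCACCCC, off=2): starts [8, 16, 40, 61, 77, 110, 147, 171] → cuts [10, 18, 42, 63, 79, 112, 149, 173]

Pooled cuts: [1, 10, 18, 36, 42, 51, 56, 63, 73, 79, 89, 98, 107, 112, 120, 124, 131, 140, 144, 149, 161, 166, 173, 187, 199]

Fragments:
  [0,1): 1 bp
  [1,10): 9 bp
  [10,18): 8 bp
  [18,36): 18 bp
  [36,42): 6 bp
  [42,51): 9 bp
  [51,56): 5 bp
  [56,63): 7 bp
  [63,73): 10 bp
  [73,79): 6 bp
  [79,89): 10 bp
  [89,98): 9 bp
  [98,107): 9 bp
  [107,112): 5 bp
  [112,120): 8 bp
  [120,124): 4 bp
  [124,131): 7 bp
  [131,140): 9 bp
  [140,144): 4 bp
  [144,149): 5 bp
  [149,161): 12 bp
  [161,166): 5 bp
  [166,173): 7 bp
  [173,187): 14 bp
  [187,199): 12 bp
  [199,213): 14 bp

[1,4,4,5,5,5,5,6,6,7,7,7,8,8,9,9,9,9,9,10,10,12,12,14,14,18]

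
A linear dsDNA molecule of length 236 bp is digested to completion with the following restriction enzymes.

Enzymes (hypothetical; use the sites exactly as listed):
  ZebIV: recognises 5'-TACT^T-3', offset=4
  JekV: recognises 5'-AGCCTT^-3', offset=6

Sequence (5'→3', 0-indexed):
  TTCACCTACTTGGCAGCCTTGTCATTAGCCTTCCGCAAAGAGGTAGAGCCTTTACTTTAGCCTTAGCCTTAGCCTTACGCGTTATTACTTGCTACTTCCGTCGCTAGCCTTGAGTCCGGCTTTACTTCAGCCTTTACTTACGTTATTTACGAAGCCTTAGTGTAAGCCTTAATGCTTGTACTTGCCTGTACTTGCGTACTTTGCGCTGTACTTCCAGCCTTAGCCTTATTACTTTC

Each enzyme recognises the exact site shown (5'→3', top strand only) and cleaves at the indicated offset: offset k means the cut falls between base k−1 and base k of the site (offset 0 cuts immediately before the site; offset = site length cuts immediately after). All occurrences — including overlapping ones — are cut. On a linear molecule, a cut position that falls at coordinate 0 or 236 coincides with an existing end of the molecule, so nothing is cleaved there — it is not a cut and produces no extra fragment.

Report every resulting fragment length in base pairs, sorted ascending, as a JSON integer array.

Site scan:
  ZebIV TACTT/4: at [6, 52, 85, 92, 122, 134, 178, 188, 196, 208, 229] ⇒ [10, 56, 89, 96, 126, 138, 182, 192, 200, 212, 233]
  JekV AGCCTT/6: at [14, 26, 46, 58, 64, 70, 105, 128, 152, 164, 215, 221] ⇒ [20, 32, 52, 64, 70, 76, 111, 134, 158, 170, 221, 227]

Pooled cuts: [10, 20, 32, 52, 56, 64, 70, 76, 89, 96, 111, 126, 134, 138, 158, 170, 182, 192, 200, 212, 221, 227, 233]

Fragment lengths:
  [0,10): 10 bp
  [10,20): 10 bp
  [20,32): 12 bp
  [32,52): 20 bp
  [52,56): 4 bp
  [56,64): 8 bp
  [64,70): 6 bp
  [70,76): 6 bp
  [76,89): 13 bp
  [89,96): 7 bp
  [96,111): 15 bp
  [111,126): 15 bp
  [126,134): 8 bp
  [134,138): 4 bp
  [138,158): 20 bp
  [158,170): 12 bp
  [170,182): 12 bp
  [182,192): 10 bp
  [192,200): 8 bp
  [200,212): 12 bp
  [212,221): 9 bp
  [221,227): 6 bp
  [227,233): 6 bp
  [233,236): 3 bp

[3,4,4,6,6,6,6,7,8,8,8,9,10,10,10,12,12,12,12,13,15,15,20,20]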